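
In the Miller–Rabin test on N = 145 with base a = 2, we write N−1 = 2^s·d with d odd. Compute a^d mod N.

77

145 − 1 = 144 = 2^4 · 9, so d = 9.
2^1 ≡ 2 (mod 145)
2^2 ≡ 2^2 = 4 ≡ 4 (mod 145)
2^4 ≡ 4^2 = 16 ≡ 16 (mod 145)
2^8 ≡ 16^2 = 256 ≡ 111 (mod 145)
9 = 8 + 1 in binary powers of 2.
So 2^9 ≡ 111 · 2 ≡ 77 (mod 145).
Squaring chain: 77 → 129 → 111 → 141; never reaches −1, so base 2 is a Miller–Rabin witness that 145 is composite.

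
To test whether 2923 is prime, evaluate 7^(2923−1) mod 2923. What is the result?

7^1 ≡ 7 (mod 2923)
7^2 ≡ 7^2 = 49 ≡ 49 (mod 2923)
7^4 ≡ 49^2 = 2401 ≡ 2401 (mod 2923)
7^8 ≡ 2401^2 = 5764801 ≡ 645 (mod 2923)
7^16 ≡ 645^2 = 416025 ≡ 959 (mod 2923)
7^32 ≡ 959^2 = 919681 ≡ 1859 (mod 2923)
7^64 ≡ 1859^2 = 3455881 ≡ 895 (mod 2923)
7^128 ≡ 895^2 = 801025 ≡ 123 (mod 2923)
7^256 ≡ 123^2 = 15129 ≡ 514 (mod 2923)
7^512 ≡ 514^2 = 264196 ≡ 1126 (mod 2923)
7^1024 ≡ 1126^2 = 1267876 ≡ 2217 (mod 2923)
7^2048 ≡ 2217^2 = 4915089 ≡ 1526 (mod 2923)
2922 = 2048 + 512 + 256 + 64 + 32 + 8 + 2 in binary powers of 2.
So 7^2922 ≡ 1526 · 1126 · 514 · 895 · 1859 · 645 · 49 ≡ 433 (mod 2923).
Since 433 ≠ 1, base 7 is a Fermat witness: 2923 is composite.

433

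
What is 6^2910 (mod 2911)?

747

6^1 ≡ 6 (mod 2911)
6^2 ≡ 6^2 = 36 ≡ 36 (mod 2911)
6^4 ≡ 36^2 = 1296 ≡ 1296 (mod 2911)
6^8 ≡ 1296^2 = 1679616 ≡ 2880 (mod 2911)
6^16 ≡ 2880^2 = 8294400 ≡ 961 (mod 2911)
6^32 ≡ 961^2 = 923521 ≡ 734 (mod 2911)
6^64 ≡ 734^2 = 538756 ≡ 221 (mod 2911)
6^128 ≡ 221^2 = 48841 ≡ 2265 (mod 2911)
6^256 ≡ 2265^2 = 5130225 ≡ 1043 (mod 2911)
6^512 ≡ 1043^2 = 1087849 ≡ 2046 (mod 2911)
6^1024 ≡ 2046^2 = 4186116 ≡ 98 (mod 2911)
6^2048 ≡ 98^2 = 9604 ≡ 871 (mod 2911)
2910 = 2048 + 512 + 256 + 64 + 16 + 8 + 4 + 2 in binary powers of 2.
So 6^2910 ≡ 871 · 2046 · 1043 · 221 · 961 · 2880 · 1296 · 36 ≡ 747 (mod 2911).
Since 747 ≠ 1, base 6 is a Fermat witness: 2911 is composite.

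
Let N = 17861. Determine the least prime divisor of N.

53

17861 is odd.
Digit sum 23, not divisible by 3.
Ends in 1: not divisible by 5.
7: 17861 = 7·2551 + 4
11: 17861 = 11·1623 + 8
13: 17861 = 13·1373 + 12
17: 17861 = 17·1050 + 11
19: 17861 = 19·940 + 1
23: 17861 = 23·776 + 13
29: 17861 = 29·615 + 26
31: 17861 = 31·576 + 5
37: 17861 = 37·482 + 27
41: 17861 = 41·435 + 26
43: 17861 = 43·415 + 16
47: 17861 = 47·380 + 1
53: 17861 = 53·337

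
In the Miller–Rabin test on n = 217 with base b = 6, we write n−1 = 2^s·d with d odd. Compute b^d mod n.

217 − 1 = 216 = 2^3 · 27, so d = 27.
6^1 ≡ 6 (mod 217)
6^2 ≡ 6^2 = 36 ≡ 36 (mod 217)
6^4 ≡ 36^2 = 1296 ≡ 211 (mod 217)
6^8 ≡ 211^2 = 44521 ≡ 36 (mod 217)
6^16 ≡ 36^2 = 1296 ≡ 211 (mod 217)
27 = 16 + 8 + 2 + 1 in binary powers of 2.
So 6^27 ≡ 211 · 36 · 36 · 6 ≡ 216 (mod 217).
Since 6^d ≡ 216 (mod 217), base 6 does not prove 217 composite.

216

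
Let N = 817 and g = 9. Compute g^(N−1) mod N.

9^1 ≡ 9 (mod 817)
9^2 ≡ 9^2 = 81 ≡ 81 (mod 817)
9^4 ≡ 81^2 = 6561 ≡ 25 (mod 817)
9^8 ≡ 25^2 = 625 ≡ 625 (mod 817)
9^16 ≡ 625^2 = 390625 ≡ 99 (mod 817)
9^32 ≡ 99^2 = 9801 ≡ 814 (mod 817)
9^64 ≡ 814^2 = 662596 ≡ 9 (mod 817)
9^128 ≡ 9^2 = 81 ≡ 81 (mod 817)
9^256 ≡ 81^2 = 6561 ≡ 25 (mod 817)
9^512 ≡ 25^2 = 625 ≡ 625 (mod 817)
816 = 512 + 256 + 32 + 16 in binary powers of 2.
So 9^816 ≡ 625 · 25 · 814 · 99 ≡ 752 (mod 817).
Since 752 ≠ 1, base 9 is a Fermat witness: 817 is composite.

752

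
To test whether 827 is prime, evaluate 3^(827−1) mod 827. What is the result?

1

3^1 ≡ 3 (mod 827)
3^2 ≡ 3^2 = 9 ≡ 9 (mod 827)
3^4 ≡ 9^2 = 81 ≡ 81 (mod 827)
3^8 ≡ 81^2 = 6561 ≡ 772 (mod 827)
3^16 ≡ 772^2 = 595984 ≡ 544 (mod 827)
3^32 ≡ 544^2 = 295936 ≡ 697 (mod 827)
3^64 ≡ 697^2 = 485809 ≡ 360 (mod 827)
3^128 ≡ 360^2 = 129600 ≡ 588 (mod 827)
3^256 ≡ 588^2 = 345744 ≡ 58 (mod 827)
3^512 ≡ 58^2 = 3364 ≡ 56 (mod 827)
826 = 512 + 256 + 32 + 16 + 8 + 2 in binary powers of 2.
So 3^826 ≡ 56 · 58 · 697 · 544 · 772 · 9 ≡ 1 (mod 827).
Since the result is 1, base 3 gives no evidence that 827 is composite.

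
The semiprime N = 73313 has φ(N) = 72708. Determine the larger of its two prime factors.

439

φ(n) = (p−1)(q−1) = n − (p+q) + 1, so p + q = 73313 − 72708 + 1 = 606.
p and q are the roots of t² − 606t + 73313 = 0.
Discriminant: 606² − 4·73313 = 367236 − 293252 = 73984; √73984 = 272.
q = (606 − 272)/2 = 167, p = (606 + 272)/2 = 439.
Check: 167 · 439 = 73313.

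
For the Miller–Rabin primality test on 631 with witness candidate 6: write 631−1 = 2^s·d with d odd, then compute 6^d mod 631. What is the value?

631 − 1 = 630 = 2^1 · 315, so d = 315.
6^1 ≡ 6 (mod 631)
6^2 ≡ 6^2 = 36 ≡ 36 (mod 631)
6^4 ≡ 36^2 = 1296 ≡ 34 (mod 631)
6^8 ≡ 34^2 = 1156 ≡ 525 (mod 631)
6^16 ≡ 525^2 = 275625 ≡ 509 (mod 631)
6^32 ≡ 509^2 = 259081 ≡ 371 (mod 631)
6^64 ≡ 371^2 = 137641 ≡ 83 (mod 631)
6^128 ≡ 83^2 = 6889 ≡ 579 (mod 631)
6^256 ≡ 579^2 = 335241 ≡ 180 (mod 631)
315 = 256 + 32 + 16 + 8 + 2 + 1 in binary powers of 2.
So 6^315 ≡ 180 · 371 · 509 · 525 · 36 · 6 ≡ 630 (mod 631).
Since 6^d ≡ 630 (mod 631), base 6 does not prove 631 composite.

630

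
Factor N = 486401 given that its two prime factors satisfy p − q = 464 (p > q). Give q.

Since p = q + 464, we have 486401 = q(q + 464), so q² + 464q − 486401 = 0.
Discriminant: 464² + 4·486401 = 215296 + 1945604 = 2160900; √2160900 = 1470.
q = (−464 + 1470)/2 = 503, and p = q + 464 = 967.
Check: 503 · 967 = 486401.

503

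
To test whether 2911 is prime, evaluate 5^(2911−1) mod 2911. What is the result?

5^1 ≡ 5 (mod 2911)
5^2 ≡ 5^2 = 25 ≡ 25 (mod 2911)
5^4 ≡ 25^2 = 625 ≡ 625 (mod 2911)
5^8 ≡ 625^2 = 390625 ≡ 551 (mod 2911)
5^16 ≡ 551^2 = 303601 ≡ 857 (mod 2911)
5^32 ≡ 857^2 = 734449 ≡ 877 (mod 2911)
5^64 ≡ 877^2 = 769129 ≡ 625 (mod 2911)
5^128 ≡ 625^2 = 390625 ≡ 551 (mod 2911)
5^256 ≡ 551^2 = 303601 ≡ 857 (mod 2911)
5^512 ≡ 857^2 = 734449 ≡ 877 (mod 2911)
5^1024 ≡ 877^2 = 769129 ≡ 625 (mod 2911)
5^2048 ≡ 625^2 = 390625 ≡ 551 (mod 2911)
2910 = 2048 + 512 + 256 + 64 + 16 + 8 + 4 + 2 in binary powers of 2.
So 5^2910 ≡ 551 · 877 · 857 · 625 · 857 · 551 · 625 · 25 ≡ 2131 (mod 2911).
Since 2131 ≠ 1, base 5 is a Fermat witness: 2911 is composite.

2131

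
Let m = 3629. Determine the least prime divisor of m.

3629 is odd.
Digit sum 20, not divisible by 3.
Ends in 9: not divisible by 5.
7: 3629 = 7·518 + 3
11: 3629 = 11·329 + 10
13: 3629 = 13·279 + 2
17: 3629 = 17·213 + 8
19: 3629 = 19·191

19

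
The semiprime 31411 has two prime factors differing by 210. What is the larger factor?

311

Since p = q + 210, we have 31411 = q(q + 210), so q² + 210q − 31411 = 0.
Discriminant: 210² + 4·31411 = 44100 + 125644 = 169744; √169744 = 412.
q = (−210 + 412)/2 = 101, and p = q + 210 = 311.
Check: 101 · 311 = 31411.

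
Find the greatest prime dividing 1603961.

1603961 = 19 · 84419
84419 = 29 · 2911
2911 = 41 · 71
71 is prime.
So 1603961 = 19 · 29 · 41 · 71; the largest prime factor is 71.

71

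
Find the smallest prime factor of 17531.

47

17531 is odd.
Digit sum 17, not divisible by 3.
Ends in 1: not divisible by 5.
7: 17531 = 7·2504 + 3
11: 17531 = 11·1593 + 8
13: 17531 = 13·1348 + 7
17: 17531 = 17·1031 + 4
19: 17531 = 19·922 + 13
23: 17531 = 23·762 + 5
29: 17531 = 29·604 + 15
31: 17531 = 31·565 + 16
37: 17531 = 37·473 + 30
41: 17531 = 41·427 + 24
43: 17531 = 43·407 + 30
47: 17531 = 47·373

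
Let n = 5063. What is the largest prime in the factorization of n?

5063 = 61 · 83
83 is prime.
So 5063 = 61 · 83; the largest prime factor is 83.

83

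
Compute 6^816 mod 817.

87

6^1 ≡ 6 (mod 817)
6^2 ≡ 6^2 = 36 ≡ 36 (mod 817)
6^4 ≡ 36^2 = 1296 ≡ 479 (mod 817)
6^8 ≡ 479^2 = 229441 ≡ 681 (mod 817)
6^16 ≡ 681^2 = 463761 ≡ 522 (mod 817)
6^32 ≡ 522^2 = 272484 ≡ 423 (mod 817)
6^64 ≡ 423^2 = 178929 ≡ 6 (mod 817)
6^128 ≡ 6^2 = 36 ≡ 36 (mod 817)
6^256 ≡ 36^2 = 1296 ≡ 479 (mod 817)
6^512 ≡ 479^2 = 229441 ≡ 681 (mod 817)
816 = 512 + 256 + 32 + 16 in binary powers of 2.
So 6^816 ≡ 681 · 479 · 423 · 522 ≡ 87 (mod 817).
Since 87 ≠ 1, base 6 is a Fermat witness: 817 is composite.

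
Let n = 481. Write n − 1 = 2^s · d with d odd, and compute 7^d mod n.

481 − 1 = 480 = 2^5 · 15, so d = 15.
7^1 ≡ 7 (mod 481)
7^2 ≡ 7^2 = 49 ≡ 49 (mod 481)
7^4 ≡ 49^2 = 2401 ≡ 477 (mod 481)
7^8 ≡ 477^2 = 227529 ≡ 16 (mod 481)
15 = 8 + 4 + 2 + 1 in binary powers of 2.
So 7^15 ≡ 16 · 477 · 49 · 7 ≡ 174 (mod 481).
Squaring chain: 174 → 454 → 248 → 417 → 248; never reaches −1, so base 7 is a Miller–Rabin witness that 481 is composite.

174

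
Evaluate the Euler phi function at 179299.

164736

Factor: 179299 = 17 · 53 · 199.
φ(179299) = (17−1) · (53−1) · (199−1) = 16 · 52 · 198 = 164736.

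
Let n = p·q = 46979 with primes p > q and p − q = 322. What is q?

109

Since p = q + 322, we have 46979 = q(q + 322), so q² + 322q − 46979 = 0.
Discriminant: 322² + 4·46979 = 103684 + 187916 = 291600; √291600 = 540.
q = (−322 + 540)/2 = 109, and p = q + 322 = 431.
Check: 109 · 431 = 46979.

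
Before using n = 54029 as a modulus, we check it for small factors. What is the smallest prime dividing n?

97

54029 is odd.
Digit sum 20, not divisible by 3.
Ends in 9: not divisible by 5.
7: 54029 = 7·7718 + 3
11: 54029 = 11·4911 + 8
13: 54029 = 13·4156 + 1
17: 54029 = 17·3178 + 3
19: 54029 = 19·2843 + 12
23: 54029 = 23·2349 + 2
29: 54029 = 29·1863 + 2
31: 54029 = 31·1742 + 27
37: 54029 = 37·1460 + 9
41: 54029 = 41·1317 + 32
43: 54029 = 43·1256 + 21
47: 54029 = 47·1149 + 26
53: 54029 = 53·1019 + 22
59: 54029 = 59·915 + 44
61: 54029 = 61·885 + 44
67: 54029 = 67·806 + 27
71: 54029 = 71·760 + 69
73: 54029 = 73·740 + 9
79: 54029 = 79·683 + 72
83: 54029 = 83·650 + 79
89: 54029 = 89·607 + 6
97: 54029 = 97·557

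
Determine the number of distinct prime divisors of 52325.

4

52325 = 5^2 · 2093
2093 = 7 · 299
299 = 13 · 23
52325 = 5^2 · 7 · 13 · 23, which has 4 distinct prime factors.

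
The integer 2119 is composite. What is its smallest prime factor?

13

2119 is odd.
Digit sum 13, not divisible by 3.
Ends in 9: not divisible by 5.
7: 2119 = 7·302 + 5
11: 2119 = 11·192 + 7
13: 2119 = 13·163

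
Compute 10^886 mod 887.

1

10^1 ≡ 10 (mod 887)
10^2 ≡ 10^2 = 100 ≡ 100 (mod 887)
10^4 ≡ 100^2 = 10000 ≡ 243 (mod 887)
10^8 ≡ 243^2 = 59049 ≡ 507 (mod 887)
10^16 ≡ 507^2 = 257049 ≡ 706 (mod 887)
10^32 ≡ 706^2 = 498436 ≡ 829 (mod 887)
10^64 ≡ 829^2 = 687241 ≡ 703 (mod 887)
10^128 ≡ 703^2 = 494209 ≡ 150 (mod 887)
10^256 ≡ 150^2 = 22500 ≡ 325 (mod 887)
10^512 ≡ 325^2 = 105625 ≡ 72 (mod 887)
886 = 512 + 256 + 64 + 32 + 16 + 4 + 2 in binary powers of 2.
So 10^886 ≡ 72 · 325 · 703 · 829 · 706 · 243 · 100 ≡ 1 (mod 887).
Since the result is 1, base 10 gives no evidence that 887 is composite.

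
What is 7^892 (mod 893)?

653

7^1 ≡ 7 (mod 893)
7^2 ≡ 7^2 = 49 ≡ 49 (mod 893)
7^4 ≡ 49^2 = 2401 ≡ 615 (mod 893)
7^8 ≡ 615^2 = 378225 ≡ 486 (mod 893)
7^16 ≡ 486^2 = 236196 ≡ 444 (mod 893)
7^32 ≡ 444^2 = 197136 ≡ 676 (mod 893)
7^64 ≡ 676^2 = 456976 ≡ 653 (mod 893)
7^128 ≡ 653^2 = 426409 ≡ 448 (mod 893)
7^256 ≡ 448^2 = 200704 ≡ 672 (mod 893)
7^512 ≡ 672^2 = 451584 ≡ 619 (mod 893)
892 = 512 + 256 + 64 + 32 + 16 + 8 + 4 in binary powers of 2.
So 7^892 ≡ 619 · 672 · 653 · 676 · 444 · 486 · 615 ≡ 653 (mod 893).
Since 653 ≠ 1, base 7 is a Fermat witness: 893 is composite.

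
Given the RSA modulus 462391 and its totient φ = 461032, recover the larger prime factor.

φ(n) = (p−1)(q−1) = n − (p+q) + 1, so p + q = 462391 − 461032 + 1 = 1360.
p and q are the roots of t² − 1360t + 462391 = 0.
Discriminant: 1360² − 4·462391 = 1849600 − 1849564 = 36; √36 = 6.
q = (1360 − 6)/2 = 677, p = (1360 + 6)/2 = 683.
Check: 677 · 683 = 462391.

683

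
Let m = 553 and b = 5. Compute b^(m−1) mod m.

5^1 ≡ 5 (mod 553)
5^2 ≡ 5^2 = 25 ≡ 25 (mod 553)
5^4 ≡ 25^2 = 625 ≡ 72 (mod 553)
5^8 ≡ 72^2 = 5184 ≡ 207 (mod 553)
5^16 ≡ 207^2 = 42849 ≡ 268 (mod 553)
5^32 ≡ 268^2 = 71824 ≡ 487 (mod 553)
5^64 ≡ 487^2 = 237169 ≡ 485 (mod 553)
5^128 ≡ 485^2 = 235225 ≡ 200 (mod 553)
5^256 ≡ 200^2 = 40000 ≡ 184 (mod 553)
5^512 ≡ 184^2 = 33856 ≡ 123 (mod 553)
552 = 512 + 32 + 8 in binary powers of 2.
So 5^552 ≡ 123 · 487 · 207 ≡ 141 (mod 553).
Since 141 ≠ 1, base 5 is a Fermat witness: 553 is composite.

141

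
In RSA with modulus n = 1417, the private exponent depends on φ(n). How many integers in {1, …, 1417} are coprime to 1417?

Factor: 1417 = 13 · 109.
φ(1417) = (13−1) · (109−1) = 12 · 108 = 1296.

1296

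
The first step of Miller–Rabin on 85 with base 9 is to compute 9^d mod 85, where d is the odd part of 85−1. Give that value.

59

85 − 1 = 84 = 2^2 · 21, so d = 21.
9^1 ≡ 9 (mod 85)
9^2 ≡ 9^2 = 81 ≡ 81 (mod 85)
9^4 ≡ 81^2 = 6561 ≡ 16 (mod 85)
9^8 ≡ 16^2 = 256 ≡ 1 (mod 85)
9^16 ≡ 1^2 = 1 ≡ 1 (mod 85)
21 = 16 + 4 + 1 in binary powers of 2.
So 9^21 ≡ 1 · 16 · 9 ≡ 59 (mod 85).
Squaring chain: 59 → 81; never reaches −1, so base 9 is a Miller–Rabin witness that 85 is composite.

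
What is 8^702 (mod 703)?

628

8^1 ≡ 8 (mod 703)
8^2 ≡ 8^2 = 64 ≡ 64 (mod 703)
8^4 ≡ 64^2 = 4096 ≡ 581 (mod 703)
8^8 ≡ 581^2 = 337561 ≡ 121 (mod 703)
8^16 ≡ 121^2 = 14641 ≡ 581 (mod 703)
8^32 ≡ 581^2 = 337561 ≡ 121 (mod 703)
8^64 ≡ 121^2 = 14641 ≡ 581 (mod 703)
8^128 ≡ 581^2 = 337561 ≡ 121 (mod 703)
8^256 ≡ 121^2 = 14641 ≡ 581 (mod 703)
8^512 ≡ 581^2 = 337561 ≡ 121 (mod 703)
702 = 512 + 128 + 32 + 16 + 8 + 4 + 2 in binary powers of 2.
So 8^702 ≡ 121 · 121 · 121 · 581 · 121 · 581 · 64 ≡ 628 (mod 703).
Since 628 ≠ 1, base 8 is a Fermat witness: 703 is composite.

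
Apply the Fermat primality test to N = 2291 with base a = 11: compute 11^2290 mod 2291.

11^1 ≡ 11 (mod 2291)
11^2 ≡ 11^2 = 121 ≡ 121 (mod 2291)
11^4 ≡ 121^2 = 14641 ≡ 895 (mod 2291)
11^8 ≡ 895^2 = 801025 ≡ 1466 (mod 2291)
11^16 ≡ 1466^2 = 2149156 ≡ 198 (mod 2291)
11^32 ≡ 198^2 = 39204 ≡ 257 (mod 2291)
11^64 ≡ 257^2 = 66049 ≡ 1901 (mod 2291)
11^128 ≡ 1901^2 = 3613801 ≡ 894 (mod 2291)
11^256 ≡ 894^2 = 799236 ≡ 1968 (mod 2291)
11^512 ≡ 1968^2 = 3873024 ≡ 1234 (mod 2291)
11^1024 ≡ 1234^2 = 1522756 ≡ 1532 (mod 2291)
11^2048 ≡ 1532^2 = 2347024 ≡ 1040 (mod 2291)
2290 = 2048 + 128 + 64 + 32 + 16 + 2 in binary powers of 2.
So 11^2290 ≡ 1040 · 894 · 1901 · 257 · 198 · 121 ≡ 651 (mod 2291).
Since 651 ≠ 1, base 11 is a Fermat witness: 2291 is composite.

651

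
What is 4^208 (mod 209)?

42

4^1 ≡ 4 (mod 209)
4^2 ≡ 4^2 = 16 ≡ 16 (mod 209)
4^4 ≡ 16^2 = 256 ≡ 47 (mod 209)
4^8 ≡ 47^2 = 2209 ≡ 119 (mod 209)
4^16 ≡ 119^2 = 14161 ≡ 158 (mod 209)
4^32 ≡ 158^2 = 24964 ≡ 93 (mod 209)
4^64 ≡ 93^2 = 8649 ≡ 80 (mod 209)
4^128 ≡ 80^2 = 6400 ≡ 130 (mod 209)
208 = 128 + 64 + 16 in binary powers of 2.
So 4^208 ≡ 130 · 80 · 158 ≡ 42 (mod 209).
Since 42 ≠ 1, base 4 is a Fermat witness: 209 is composite.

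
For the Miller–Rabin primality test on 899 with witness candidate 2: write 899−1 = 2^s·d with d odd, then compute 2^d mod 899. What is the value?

698

899 − 1 = 898 = 2^1 · 449, so d = 449.
2^1 ≡ 2 (mod 899)
2^2 ≡ 2^2 = 4 ≡ 4 (mod 899)
2^4 ≡ 4^2 = 16 ≡ 16 (mod 899)
2^8 ≡ 16^2 = 256 ≡ 256 (mod 899)
2^16 ≡ 256^2 = 65536 ≡ 808 (mod 899)
2^32 ≡ 808^2 = 652864 ≡ 190 (mod 899)
2^64 ≡ 190^2 = 36100 ≡ 140 (mod 899)
2^128 ≡ 140^2 = 19600 ≡ 721 (mod 899)
2^256 ≡ 721^2 = 519841 ≡ 219 (mod 899)
449 = 256 + 128 + 64 + 1 in binary powers of 2.
So 2^449 ≡ 219 · 721 · 140 · 2 ≡ 698 (mod 899).
Squaring chain: 698; never reaches −1, so base 2 is a Miller–Rabin witness that 899 is composite.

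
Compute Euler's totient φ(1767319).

1721016

Factor: 1767319 = 83 · 107 · 199.
φ(1767319) = (83−1) · (107−1) · (199−1) = 82 · 106 · 198 = 1721016.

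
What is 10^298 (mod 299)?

10^1 ≡ 10 (mod 299)
10^2 ≡ 10^2 = 100 ≡ 100 (mod 299)
10^4 ≡ 100^2 = 10000 ≡ 133 (mod 299)
10^8 ≡ 133^2 = 17689 ≡ 48 (mod 299)
10^16 ≡ 48^2 = 2304 ≡ 211 (mod 299)
10^32 ≡ 211^2 = 44521 ≡ 269 (mod 299)
10^64 ≡ 269^2 = 72361 ≡ 3 (mod 299)
10^128 ≡ 3^2 = 9 ≡ 9 (mod 299)
10^256 ≡ 9^2 = 81 ≡ 81 (mod 299)
298 = 256 + 32 + 8 + 2 in binary powers of 2.
So 10^298 ≡ 81 · 269 · 48 · 100 ≡ 289 (mod 299).
Since 289 ≠ 1, base 10 is a Fermat witness: 299 is composite.

289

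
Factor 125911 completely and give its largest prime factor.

83

125911 = 37 · 3403
3403 = 41 · 83
83 is prime.
So 125911 = 37 · 41 · 83; the largest prime factor is 83.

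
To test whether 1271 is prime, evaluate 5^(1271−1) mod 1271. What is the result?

532

5^1 ≡ 5 (mod 1271)
5^2 ≡ 5^2 = 25 ≡ 25 (mod 1271)
5^4 ≡ 25^2 = 625 ≡ 625 (mod 1271)
5^8 ≡ 625^2 = 390625 ≡ 428 (mod 1271)
5^16 ≡ 428^2 = 183184 ≡ 160 (mod 1271)
5^32 ≡ 160^2 = 25600 ≡ 180 (mod 1271)
5^64 ≡ 180^2 = 32400 ≡ 625 (mod 1271)
5^128 ≡ 625^2 = 390625 ≡ 428 (mod 1271)
5^256 ≡ 428^2 = 183184 ≡ 160 (mod 1271)
5^512 ≡ 160^2 = 25600 ≡ 180 (mod 1271)
5^1024 ≡ 180^2 = 32400 ≡ 625 (mod 1271)
1270 = 1024 + 128 + 64 + 32 + 16 + 4 + 2 in binary powers of 2.
So 5^1270 ≡ 625 · 428 · 625 · 180 · 160 · 625 · 25 ≡ 532 (mod 1271).
Since 532 ≠ 1, base 5 is a Fermat witness: 1271 is composite.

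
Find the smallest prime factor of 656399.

656399 is odd.
Digit sum 38, not divisible by 3.
Ends in 9: not divisible by 5.
7: 656399 = 7·93771 + 2
11: 656399 = 11·59672 + 7
13: 656399 = 13·50492 + 3
17: 656399 = 17·38611 + 12
19: 656399 = 19·34547 + 6
23: 656399 = 23·28539 + 2
29: 656399 = 29·22634 + 13
31: 656399 = 31·21174 + 5
37: 656399 = 37·17740 + 19
41: 656399 = 41·16009 + 30
43: 656399 = 43·15265 + 4
47: 656399 = 47·13965 + 44
53: 656399 = 53·12384 + 47
59: 656399 = 59·11125 + 24
61: 656399 = 61·10760 + 39
67: 656399 = 67·9797

67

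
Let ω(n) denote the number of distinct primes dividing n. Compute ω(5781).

5781 = 3 · 1927
1927 = 41 · 47
5781 = 3 · 41 · 47, which has 3 distinct prime factors.

3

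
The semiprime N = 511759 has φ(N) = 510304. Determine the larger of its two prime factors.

φ(n) = (p−1)(q−1) = n − (p+q) + 1, so p + q = 511759 − 510304 + 1 = 1456.
p and q are the roots of t² − 1456t + 511759 = 0.
Discriminant: 1456² − 4·511759 = 2119936 − 2047036 = 72900; √72900 = 270.
q = (1456 − 270)/2 = 593, p = (1456 + 270)/2 = 863.
Check: 593 · 863 = 511759.

863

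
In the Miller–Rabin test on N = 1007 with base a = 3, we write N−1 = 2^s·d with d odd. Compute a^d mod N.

1007 − 1 = 1006 = 2^1 · 503, so d = 503.
3^1 ≡ 3 (mod 1007)
3^2 ≡ 3^2 = 9 ≡ 9 (mod 1007)
3^4 ≡ 9^2 = 81 ≡ 81 (mod 1007)
3^8 ≡ 81^2 = 6561 ≡ 519 (mod 1007)
3^16 ≡ 519^2 = 269361 ≡ 492 (mod 1007)
3^32 ≡ 492^2 = 242064 ≡ 384 (mod 1007)
3^64 ≡ 384^2 = 147456 ≡ 434 (mod 1007)
3^128 ≡ 434^2 = 188356 ≡ 47 (mod 1007)
3^256 ≡ 47^2 = 2209 ≡ 195 (mod 1007)
503 = 256 + 128 + 64 + 32 + 16 + 4 + 2 + 1 in binary powers of 2.
So 3^503 ≡ 195 · 47 · 434 · 384 · 492 · 81 · 9 · 3 ≡ 298 (mod 1007).
Squaring chain: 298; never reaches −1, so base 3 is a Miller–Rabin witness that 1007 is composite.

298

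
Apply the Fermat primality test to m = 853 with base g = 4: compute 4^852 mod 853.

1

4^1 ≡ 4 (mod 853)
4^2 ≡ 4^2 = 16 ≡ 16 (mod 853)
4^4 ≡ 16^2 = 256 ≡ 256 (mod 853)
4^8 ≡ 256^2 = 65536 ≡ 708 (mod 853)
4^16 ≡ 708^2 = 501264 ≡ 553 (mod 853)
4^32 ≡ 553^2 = 305809 ≡ 435 (mod 853)
4^64 ≡ 435^2 = 189225 ≡ 712 (mod 853)
4^128 ≡ 712^2 = 506944 ≡ 262 (mod 853)
4^256 ≡ 262^2 = 68644 ≡ 404 (mod 853)
4^512 ≡ 404^2 = 163216 ≡ 293 (mod 853)
852 = 512 + 256 + 64 + 16 + 4 in binary powers of 2.
So 4^852 ≡ 293 · 404 · 712 · 553 · 256 ≡ 1 (mod 853).
Since the result is 1, base 4 gives no evidence that 853 is composite.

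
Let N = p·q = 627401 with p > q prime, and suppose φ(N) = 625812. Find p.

φ(n) = (p−1)(q−1) = n − (p+q) + 1, so p + q = 627401 − 625812 + 1 = 1590.
p and q are the roots of t² − 1590t + 627401 = 0.
Discriminant: 1590² − 4·627401 = 2528100 − 2509604 = 18496; √18496 = 136.
q = (1590 − 136)/2 = 727, p = (1590 + 136)/2 = 863.
Check: 727 · 863 = 627401.

863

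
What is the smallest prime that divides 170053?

170053 is odd.
Digit sum 16, not divisible by 3.
Ends in 3: not divisible by 5.
7: 170053 = 7·24293 + 2
11: 170053 = 11·15459 + 4
13: 170053 = 13·13081

13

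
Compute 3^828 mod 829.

3^1 ≡ 3 (mod 829)
3^2 ≡ 3^2 = 9 ≡ 9 (mod 829)
3^4 ≡ 9^2 = 81 ≡ 81 (mod 829)
3^8 ≡ 81^2 = 6561 ≡ 758 (mod 829)
3^16 ≡ 758^2 = 574564 ≡ 67 (mod 829)
3^32 ≡ 67^2 = 4489 ≡ 344 (mod 829)
3^64 ≡ 344^2 = 118336 ≡ 618 (mod 829)
3^128 ≡ 618^2 = 381924 ≡ 584 (mod 829)
3^256 ≡ 584^2 = 341056 ≡ 337 (mod 829)
3^512 ≡ 337^2 = 113569 ≡ 825 (mod 829)
828 = 512 + 256 + 32 + 16 + 8 + 4 in binary powers of 2.
So 3^828 ≡ 825 · 337 · 344 · 67 · 758 · 81 ≡ 1 (mod 829).
Since the result is 1, base 3 gives no evidence that 829 is composite.

1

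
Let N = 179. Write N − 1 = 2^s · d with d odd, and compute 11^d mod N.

179 − 1 = 178 = 2^1 · 89, so d = 89.
11^1 ≡ 11 (mod 179)
11^2 ≡ 11^2 = 121 ≡ 121 (mod 179)
11^4 ≡ 121^2 = 14641 ≡ 142 (mod 179)
11^8 ≡ 142^2 = 20164 ≡ 116 (mod 179)
11^16 ≡ 116^2 = 13456 ≡ 31 (mod 179)
11^32 ≡ 31^2 = 961 ≡ 66 (mod 179)
11^64 ≡ 66^2 = 4356 ≡ 60 (mod 179)
89 = 64 + 16 + 8 + 1 in binary powers of 2.
So 11^89 ≡ 60 · 31 · 116 · 11 ≡ 178 (mod 179).
Since 11^d ≡ 178 (mod 179), base 11 does not prove 179 composite.

178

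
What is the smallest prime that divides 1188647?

67

1188647 is odd.
Digit sum 35, not divisible by 3.
Ends in 7: not divisible by 5.
7: 1188647 = 7·169806 + 5
11: 1188647 = 11·108058 + 9
13: 1188647 = 13·91434 + 5
17: 1188647 = 17·69920 + 7
19: 1188647 = 19·62560 + 7
23: 1188647 = 23·51680 + 7
29: 1188647 = 29·40987 + 24
31: 1188647 = 31·38343 + 14
37: 1188647 = 37·32125 + 22
41: 1188647 = 41·28991 + 16
43: 1188647 = 43·27642 + 41
47: 1188647 = 47·25290 + 17
53: 1188647 = 53·22427 + 16
59: 1188647 = 59·20146 + 33
61: 1188647 = 61·19486 + 1
67: 1188647 = 67·17741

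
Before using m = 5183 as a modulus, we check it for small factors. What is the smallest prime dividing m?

5183 is odd.
Digit sum 17, not divisible by 3.
Ends in 3: not divisible by 5.
7: 5183 = 7·740 + 3
11: 5183 = 11·471 + 2
13: 5183 = 13·398 + 9
17: 5183 = 17·304 + 15
19: 5183 = 19·272 + 15
23: 5183 = 23·225 + 8
29: 5183 = 29·178 + 21
31: 5183 = 31·167 + 6
37: 5183 = 37·140 + 3
41: 5183 = 41·126 + 17
43: 5183 = 43·120 + 23
47: 5183 = 47·110 + 13
53: 5183 = 53·97 + 42
59: 5183 = 59·87 + 50
61: 5183 = 61·84 + 59
67: 5183 = 67·77 + 24
71: 5183 = 71·73

71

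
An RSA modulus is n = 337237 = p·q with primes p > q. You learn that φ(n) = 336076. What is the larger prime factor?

599

φ(n) = (p−1)(q−1) = n − (p+q) + 1, so p + q = 337237 − 336076 + 1 = 1162.
p and q are the roots of t² − 1162t + 337237 = 0.
Discriminant: 1162² − 4·337237 = 1350244 − 1348948 = 1296; √1296 = 36.
q = (1162 − 36)/2 = 563, p = (1162 + 36)/2 = 599.
Check: 563 · 599 = 337237.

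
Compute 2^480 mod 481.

2^1 ≡ 2 (mod 481)
2^2 ≡ 2^2 = 4 ≡ 4 (mod 481)
2^4 ≡ 4^2 = 16 ≡ 16 (mod 481)
2^8 ≡ 16^2 = 256 ≡ 256 (mod 481)
2^16 ≡ 256^2 = 65536 ≡ 120 (mod 481)
2^32 ≡ 120^2 = 14400 ≡ 451 (mod 481)
2^64 ≡ 451^2 = 203401 ≡ 419 (mod 481)
2^128 ≡ 419^2 = 175561 ≡ 477 (mod 481)
2^256 ≡ 477^2 = 227529 ≡ 16 (mod 481)
480 = 256 + 128 + 64 + 32 in binary powers of 2.
So 2^480 ≡ 16 · 477 · 419 · 451 ≡ 248 (mod 481).
Since 248 ≠ 1, base 2 is a Fermat witness: 481 is composite.

248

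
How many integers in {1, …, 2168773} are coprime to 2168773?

2116800

Factor: 2168773 = 101 · 109 · 197.
φ(2168773) = (101−1) · (109−1) · (197−1) = 100 · 108 · 196 = 2116800.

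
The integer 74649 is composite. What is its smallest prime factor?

3

74649 is odd.
Digit sum 30, divisible by 3.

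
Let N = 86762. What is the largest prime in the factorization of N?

86762 = 2 · 43381
43381 = 13 · 3337
3337 = 47 · 71
71 is prime.
So 86762 = 2 · 13 · 47 · 71; the largest prime factor is 71.

71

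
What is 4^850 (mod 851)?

478

4^1 ≡ 4 (mod 851)
4^2 ≡ 4^2 = 16 ≡ 16 (mod 851)
4^4 ≡ 16^2 = 256 ≡ 256 (mod 851)
4^8 ≡ 256^2 = 65536 ≡ 9 (mod 851)
4^16 ≡ 9^2 = 81 ≡ 81 (mod 851)
4^32 ≡ 81^2 = 6561 ≡ 604 (mod 851)
4^64 ≡ 604^2 = 364816 ≡ 588 (mod 851)
4^128 ≡ 588^2 = 345744 ≡ 238 (mod 851)
4^256 ≡ 238^2 = 56644 ≡ 478 (mod 851)
4^512 ≡ 478^2 = 228484 ≡ 416 (mod 851)
850 = 512 + 256 + 64 + 16 + 2 in binary powers of 2.
So 4^850 ≡ 416 · 478 · 588 · 81 · 16 ≡ 478 (mod 851).
Since 478 ≠ 1, base 4 is a Fermat witness: 851 is composite.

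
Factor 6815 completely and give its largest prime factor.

47

6815 = 5 · 1363
1363 = 29 · 47
47 is prime.
So 6815 = 5 · 29 · 47; the largest prime factor is 47.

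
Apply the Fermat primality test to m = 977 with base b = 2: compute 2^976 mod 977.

2^1 ≡ 2 (mod 977)
2^2 ≡ 2^2 = 4 ≡ 4 (mod 977)
2^4 ≡ 4^2 = 16 ≡ 16 (mod 977)
2^8 ≡ 16^2 = 256 ≡ 256 (mod 977)
2^16 ≡ 256^2 = 65536 ≡ 77 (mod 977)
2^32 ≡ 77^2 = 5929 ≡ 67 (mod 977)
2^64 ≡ 67^2 = 4489 ≡ 581 (mod 977)
2^128 ≡ 581^2 = 337561 ≡ 496 (mod 977)
2^256 ≡ 496^2 = 246016 ≡ 789 (mod 977)
2^512 ≡ 789^2 = 622521 ≡ 172 (mod 977)
976 = 512 + 256 + 128 + 64 + 16 in binary powers of 2.
So 2^976 ≡ 172 · 789 · 496 · 581 · 77 ≡ 1 (mod 977).
Since the result is 1, base 2 gives no evidence that 977 is composite.

1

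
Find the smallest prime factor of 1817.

1817 is odd.
Digit sum 17, not divisible by 3.
Ends in 7: not divisible by 5.
7: 1817 = 7·259 + 4
11: 1817 = 11·165 + 2
13: 1817 = 13·139 + 10
17: 1817 = 17·106 + 15
19: 1817 = 19·95 + 12
23: 1817 = 23·79

23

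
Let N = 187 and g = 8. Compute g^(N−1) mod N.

8^1 ≡ 8 (mod 187)
8^2 ≡ 8^2 = 64 ≡ 64 (mod 187)
8^4 ≡ 64^2 = 4096 ≡ 169 (mod 187)
8^8 ≡ 169^2 = 28561 ≡ 137 (mod 187)
8^16 ≡ 137^2 = 18769 ≡ 69 (mod 187)
8^32 ≡ 69^2 = 4761 ≡ 86 (mod 187)
8^64 ≡ 86^2 = 7396 ≡ 103 (mod 187)
8^128 ≡ 103^2 = 10609 ≡ 137 (mod 187)
186 = 128 + 32 + 16 + 8 + 2 in binary powers of 2.
So 8^186 ≡ 137 · 86 · 69 · 137 · 64 ≡ 47 (mod 187).
Since 47 ≠ 1, base 8 is a Fermat witness: 187 is composite.

47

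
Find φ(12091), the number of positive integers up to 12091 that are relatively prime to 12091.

Factor: 12091 = 107 · 113.
φ(12091) = (107−1) · (113−1) = 106 · 112 = 11872.

11872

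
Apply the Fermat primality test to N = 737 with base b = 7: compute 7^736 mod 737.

7^1 ≡ 7 (mod 737)
7^2 ≡ 7^2 = 49 ≡ 49 (mod 737)
7^4 ≡ 49^2 = 2401 ≡ 190 (mod 737)
7^8 ≡ 190^2 = 36100 ≡ 724 (mod 737)
7^16 ≡ 724^2 = 524176 ≡ 169 (mod 737)
7^32 ≡ 169^2 = 28561 ≡ 555 (mod 737)
7^64 ≡ 555^2 = 308025 ≡ 696 (mod 737)
7^128 ≡ 696^2 = 484416 ≡ 207 (mod 737)
7^256 ≡ 207^2 = 42849 ≡ 103 (mod 737)
7^512 ≡ 103^2 = 10609 ≡ 291 (mod 737)
736 = 512 + 128 + 64 + 32 in binary powers of 2.
So 7^736 ≡ 291 · 207 · 696 · 555 ≡ 301 (mod 737).
Since 301 ≠ 1, base 7 is a Fermat witness: 737 is composite.

301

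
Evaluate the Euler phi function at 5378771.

5286600

Factor: 5378771 = 151 · 179 · 199.
φ(5378771) = (151−1) · (179−1) · (199−1) = 150 · 178 · 198 = 5286600.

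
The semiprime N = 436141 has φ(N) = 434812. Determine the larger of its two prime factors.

φ(n) = (p−1)(q−1) = n − (p+q) + 1, so p + q = 436141 − 434812 + 1 = 1330.
p and q are the roots of t² − 1330t + 436141 = 0.
Discriminant: 1330² − 4·436141 = 1768900 − 1744564 = 24336; √24336 = 156.
q = (1330 − 156)/2 = 587, p = (1330 + 156)/2 = 743.
Check: 587 · 743 = 436141.

743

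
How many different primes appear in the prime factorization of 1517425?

5

1517425 = 5^2 · 60697
60697 = 7 · 8671
8671 = 13 · 667
667 = 23 · 29
1517425 = 5^2 · 7 · 13 · 23 · 29, which has 5 distinct prime factors.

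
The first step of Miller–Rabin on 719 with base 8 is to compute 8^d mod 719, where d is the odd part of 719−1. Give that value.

1

719 − 1 = 718 = 2^1 · 359, so d = 359.
8^1 ≡ 8 (mod 719)
8^2 ≡ 8^2 = 64 ≡ 64 (mod 719)
8^4 ≡ 64^2 = 4096 ≡ 501 (mod 719)
8^8 ≡ 501^2 = 251001 ≡ 70 (mod 719)
8^16 ≡ 70^2 = 4900 ≡ 586 (mod 719)
8^32 ≡ 586^2 = 343396 ≡ 433 (mod 719)
8^64 ≡ 433^2 = 187489 ≡ 549 (mod 719)
8^128 ≡ 549^2 = 301401 ≡ 140 (mod 719)
8^256 ≡ 140^2 = 19600 ≡ 187 (mod 719)
359 = 256 + 64 + 32 + 4 + 2 + 1 in binary powers of 2.
So 8^359 ≡ 187 · 549 · 433 · 501 · 64 · 8 ≡ 1 (mod 719).
Since 8^d ≡ 1 (mod 719), base 8 does not prove 719 composite.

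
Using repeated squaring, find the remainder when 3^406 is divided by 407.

256

3^1 ≡ 3 (mod 407)
3^2 ≡ 3^2 = 9 ≡ 9 (mod 407)
3^4 ≡ 9^2 = 81 ≡ 81 (mod 407)
3^8 ≡ 81^2 = 6561 ≡ 49 (mod 407)
3^16 ≡ 49^2 = 2401 ≡ 366 (mod 407)
3^32 ≡ 366^2 = 133956 ≡ 53 (mod 407)
3^64 ≡ 53^2 = 2809 ≡ 367 (mod 407)
3^128 ≡ 367^2 = 134689 ≡ 379 (mod 407)
3^256 ≡ 379^2 = 143641 ≡ 377 (mod 407)
406 = 256 + 128 + 16 + 4 + 2 in binary powers of 2.
So 3^406 ≡ 377 · 379 · 366 · 81 · 9 ≡ 256 (mod 407).
Since 256 ≠ 1, base 3 is a Fermat witness: 407 is composite.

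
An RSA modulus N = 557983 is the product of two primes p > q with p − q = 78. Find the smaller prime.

709

Since p = q + 78, we have 557983 = q(q + 78), so q² + 78q − 557983 = 0.
Discriminant: 78² + 4·557983 = 6084 + 2231932 = 2238016; √2238016 = 1496.
q = (−78 + 1496)/2 = 709, and p = q + 78 = 787.
Check: 709 · 787 = 557983.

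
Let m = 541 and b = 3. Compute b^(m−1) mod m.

1

3^1 ≡ 3 (mod 541)
3^2 ≡ 3^2 = 9 ≡ 9 (mod 541)
3^4 ≡ 9^2 = 81 ≡ 81 (mod 541)
3^8 ≡ 81^2 = 6561 ≡ 69 (mod 541)
3^16 ≡ 69^2 = 4761 ≡ 433 (mod 541)
3^32 ≡ 433^2 = 187489 ≡ 303 (mod 541)
3^64 ≡ 303^2 = 91809 ≡ 380 (mod 541)
3^128 ≡ 380^2 = 144400 ≡ 494 (mod 541)
3^256 ≡ 494^2 = 244036 ≡ 45 (mod 541)
3^512 ≡ 45^2 = 2025 ≡ 402 (mod 541)
540 = 512 + 16 + 8 + 4 in binary powers of 2.
So 3^540 ≡ 402 · 433 · 69 · 81 ≡ 1 (mod 541).
Since the result is 1, base 3 gives no evidence that 541 is composite.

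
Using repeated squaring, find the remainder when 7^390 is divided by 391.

213

7^1 ≡ 7 (mod 391)
7^2 ≡ 7^2 = 49 ≡ 49 (mod 391)
7^4 ≡ 49^2 = 2401 ≡ 55 (mod 391)
7^8 ≡ 55^2 = 3025 ≡ 288 (mod 391)
7^16 ≡ 288^2 = 82944 ≡ 52 (mod 391)
7^32 ≡ 52^2 = 2704 ≡ 358 (mod 391)
7^64 ≡ 358^2 = 128164 ≡ 307 (mod 391)
7^128 ≡ 307^2 = 94249 ≡ 18 (mod 391)
7^256 ≡ 18^2 = 324 ≡ 324 (mod 391)
390 = 256 + 128 + 4 + 2 in binary powers of 2.
So 7^390 ≡ 324 · 18 · 55 · 49 ≡ 213 (mod 391).
Since 213 ≠ 1, base 7 is a Fermat witness: 391 is composite.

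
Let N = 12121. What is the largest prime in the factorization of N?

31

12121 = 17 · 713
713 = 23 · 31
31 is prime.
So 12121 = 17 · 23 · 31; the largest prime factor is 31.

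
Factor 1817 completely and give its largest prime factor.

1817 = 23 · 79
79 is prime.
So 1817 = 23 · 79; the largest prime factor is 79.

79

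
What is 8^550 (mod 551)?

486

8^1 ≡ 8 (mod 551)
8^2 ≡ 8^2 = 64 ≡ 64 (mod 551)
8^4 ≡ 64^2 = 4096 ≡ 239 (mod 551)
8^8 ≡ 239^2 = 57121 ≡ 368 (mod 551)
8^16 ≡ 368^2 = 135424 ≡ 429 (mod 551)
8^32 ≡ 429^2 = 184041 ≡ 7 (mod 551)
8^64 ≡ 7^2 = 49 ≡ 49 (mod 551)
8^128 ≡ 49^2 = 2401 ≡ 197 (mod 551)
8^256 ≡ 197^2 = 38809 ≡ 239 (mod 551)
8^512 ≡ 239^2 = 57121 ≡ 368 (mod 551)
550 = 512 + 32 + 4 + 2 in binary powers of 2.
So 8^550 ≡ 368 · 7 · 239 · 64 ≡ 486 (mod 551).
Since 486 ≠ 1, base 8 is a Fermat witness: 551 is composite.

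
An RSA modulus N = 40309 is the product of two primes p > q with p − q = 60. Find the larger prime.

233

Since p = q + 60, we have 40309 = q(q + 60), so q² + 60q − 40309 = 0.
Discriminant: 60² + 4·40309 = 3600 + 161236 = 164836; √164836 = 406.
q = (−60 + 406)/2 = 173, and p = q + 60 = 233.
Check: 173 · 233 = 40309.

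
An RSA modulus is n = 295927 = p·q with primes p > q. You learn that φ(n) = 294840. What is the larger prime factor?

547

φ(n) = (p−1)(q−1) = n − (p+q) + 1, so p + q = 295927 − 294840 + 1 = 1088.
p and q are the roots of t² − 1088t + 295927 = 0.
Discriminant: 1088² − 4·295927 = 1183744 − 1183708 = 36; √36 = 6.
q = (1088 − 6)/2 = 541, p = (1088 + 6)/2 = 547.
Check: 541 · 547 = 295927.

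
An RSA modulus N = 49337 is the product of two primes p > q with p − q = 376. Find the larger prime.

Since p = q + 376, we have 49337 = q(q + 376), so q² + 376q − 49337 = 0.
Discriminant: 376² + 4·49337 = 141376 + 197348 = 338724; √338724 = 582.
q = (−376 + 582)/2 = 103, and p = q + 376 = 479.
Check: 103 · 479 = 49337.

479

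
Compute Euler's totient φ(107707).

100800

Factor: 107707 = 37 · 41 · 71.
φ(107707) = (37−1) · (41−1) · (71−1) = 36 · 40 · 70 = 100800.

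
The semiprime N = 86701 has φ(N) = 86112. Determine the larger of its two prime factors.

313

φ(n) = (p−1)(q−1) = n − (p+q) + 1, so p + q = 86701 − 86112 + 1 = 590.
p and q are the roots of t² − 590t + 86701 = 0.
Discriminant: 590² − 4·86701 = 348100 − 346804 = 1296; √1296 = 36.
q = (590 − 36)/2 = 277, p = (590 + 36)/2 = 313.
Check: 277 · 313 = 86701.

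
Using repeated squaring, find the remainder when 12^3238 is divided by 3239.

699

12^1 ≡ 12 (mod 3239)
12^2 ≡ 12^2 = 144 ≡ 144 (mod 3239)
12^4 ≡ 144^2 = 20736 ≡ 1302 (mod 3239)
12^8 ≡ 1302^2 = 1695204 ≡ 1207 (mod 3239)
12^16 ≡ 1207^2 = 1456849 ≡ 2538 (mod 3239)
12^32 ≡ 2538^2 = 6441444 ≡ 2312 (mod 3239)
12^64 ≡ 2312^2 = 5345344 ≡ 994 (mod 3239)
12^128 ≡ 994^2 = 988036 ≡ 141 (mod 3239)
12^256 ≡ 141^2 = 19881 ≡ 447 (mod 3239)
12^512 ≡ 447^2 = 199809 ≡ 2230 (mod 3239)
12^1024 ≡ 2230^2 = 4972900 ≡ 1035 (mod 3239)
12^2048 ≡ 1035^2 = 1071225 ≡ 2355 (mod 3239)
3238 = 2048 + 1024 + 128 + 32 + 4 + 2 in binary powers of 2.
So 12^3238 ≡ 2355 · 1035 · 141 · 2312 · 1302 · 144 ≡ 699 (mod 3239).
Since 699 ≠ 1, base 12 is a Fermat witness: 3239 is composite.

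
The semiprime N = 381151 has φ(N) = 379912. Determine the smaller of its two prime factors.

φ(n) = (p−1)(q−1) = n − (p+q) + 1, so p + q = 381151 − 379912 + 1 = 1240.
p and q are the roots of t² − 1240t + 381151 = 0.
Discriminant: 1240² − 4·381151 = 1537600 − 1524604 = 12996; √12996 = 114.
q = (1240 − 114)/2 = 563, p = (1240 + 114)/2 = 677.
Check: 563 · 677 = 381151.

563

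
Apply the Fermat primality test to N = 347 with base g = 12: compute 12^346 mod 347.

1

12^1 ≡ 12 (mod 347)
12^2 ≡ 12^2 = 144 ≡ 144 (mod 347)
12^4 ≡ 144^2 = 20736 ≡ 263 (mod 347)
12^8 ≡ 263^2 = 69169 ≡ 116 (mod 347)
12^16 ≡ 116^2 = 13456 ≡ 270 (mod 347)
12^32 ≡ 270^2 = 72900 ≡ 30 (mod 347)
12^64 ≡ 30^2 = 900 ≡ 206 (mod 347)
12^128 ≡ 206^2 = 42436 ≡ 102 (mod 347)
12^256 ≡ 102^2 = 10404 ≡ 341 (mod 347)
346 = 256 + 64 + 16 + 8 + 2 in binary powers of 2.
So 12^346 ≡ 341 · 206 · 270 · 116 · 144 ≡ 1 (mod 347).
Since the result is 1, base 12 gives no evidence that 347 is composite.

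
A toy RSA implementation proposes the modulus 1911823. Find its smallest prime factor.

43

1911823 is odd.
Digit sum 25, not divisible by 3.
Ends in 3: not divisible by 5.
7: 1911823 = 7·273117 + 4
11: 1911823 = 11·173802 + 1
13: 1911823 = 13·147063 + 4
17: 1911823 = 17·112460 + 3
19: 1911823 = 19·100622 + 5
23: 1911823 = 23·83122 + 17
29: 1911823 = 29·65924 + 27
31: 1911823 = 31·61671 + 22
37: 1911823 = 37·51670 + 33
41: 1911823 = 41·46629 + 34
43: 1911823 = 43·44461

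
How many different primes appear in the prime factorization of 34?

2

34 = 2 · 17
34 = 2 · 17, which has 2 distinct prime factors.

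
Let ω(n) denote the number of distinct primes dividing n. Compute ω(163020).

6

163020 = 2^2 · 40755
40755 = 3 · 13585
13585 = 5 · 2717
2717 = 11 · 247
247 = 13 · 19
163020 = 2^2 · 3 · 5 · 11 · 13 · 19, which has 6 distinct prime factors.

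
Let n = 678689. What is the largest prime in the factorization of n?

79

678689 = 11 · 61699
61699 = 11 · 5609
5609 = 71 · 79
79 is prime.
So 678689 = 11^2 · 71 · 79; the largest prime factor is 79.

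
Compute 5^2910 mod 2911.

5^1 ≡ 5 (mod 2911)
5^2 ≡ 5^2 = 25 ≡ 25 (mod 2911)
5^4 ≡ 25^2 = 625 ≡ 625 (mod 2911)
5^8 ≡ 625^2 = 390625 ≡ 551 (mod 2911)
5^16 ≡ 551^2 = 303601 ≡ 857 (mod 2911)
5^32 ≡ 857^2 = 734449 ≡ 877 (mod 2911)
5^64 ≡ 877^2 = 769129 ≡ 625 (mod 2911)
5^128 ≡ 625^2 = 390625 ≡ 551 (mod 2911)
5^256 ≡ 551^2 = 303601 ≡ 857 (mod 2911)
5^512 ≡ 857^2 = 734449 ≡ 877 (mod 2911)
5^1024 ≡ 877^2 = 769129 ≡ 625 (mod 2911)
5^2048 ≡ 625^2 = 390625 ≡ 551 (mod 2911)
2910 = 2048 + 512 + 256 + 64 + 16 + 8 + 4 + 2 in binary powers of 2.
So 5^2910 ≡ 551 · 877 · 857 · 625 · 857 · 551 · 625 · 25 ≡ 2131 (mod 2911).
Since 2131 ≠ 1, base 5 is a Fermat witness: 2911 is composite.

2131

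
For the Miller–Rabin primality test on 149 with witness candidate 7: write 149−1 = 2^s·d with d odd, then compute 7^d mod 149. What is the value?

149 − 1 = 148 = 2^2 · 37, so d = 37.
7^1 ≡ 7 (mod 149)
7^2 ≡ 7^2 = 49 ≡ 49 (mod 149)
7^4 ≡ 49^2 = 2401 ≡ 17 (mod 149)
7^8 ≡ 17^2 = 289 ≡ 140 (mod 149)
7^16 ≡ 140^2 = 19600 ≡ 81 (mod 149)
7^32 ≡ 81^2 = 6561 ≡ 5 (mod 149)
37 = 32 + 4 + 1 in binary powers of 2.
So 7^37 ≡ 5 · 17 · 7 ≡ 148 (mod 149).
Since 7^d ≡ 148 (mod 149), base 7 does not prove 149 composite.

148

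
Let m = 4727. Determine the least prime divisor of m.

4727 is odd.
Digit sum 20, not divisible by 3.
Ends in 7: not divisible by 5.
7: 4727 = 7·675 + 2
11: 4727 = 11·429 + 8
13: 4727 = 13·363 + 8
17: 4727 = 17·278 + 1
19: 4727 = 19·248 + 15
23: 4727 = 23·205 + 12
29: 4727 = 29·163

29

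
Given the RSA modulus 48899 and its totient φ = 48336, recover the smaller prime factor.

107

φ(n) = (p−1)(q−1) = n − (p+q) + 1, so p + q = 48899 − 48336 + 1 = 564.
p and q are the roots of t² − 564t + 48899 = 0.
Discriminant: 564² − 4·48899 = 318096 − 195596 = 122500; √122500 = 350.
q = (564 − 350)/2 = 107, p = (564 + 350)/2 = 457.
Check: 107 · 457 = 48899.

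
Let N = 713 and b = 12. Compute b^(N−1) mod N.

12^1 ≡ 12 (mod 713)
12^2 ≡ 12^2 = 144 ≡ 144 (mod 713)
12^4 ≡ 144^2 = 20736 ≡ 59 (mod 713)
12^8 ≡ 59^2 = 3481 ≡ 629 (mod 713)
12^16 ≡ 629^2 = 395641 ≡ 639 (mod 713)
12^32 ≡ 639^2 = 408321 ≡ 485 (mod 713)
12^64 ≡ 485^2 = 235225 ≡ 648 (mod 713)
12^128 ≡ 648^2 = 419904 ≡ 660 (mod 713)
12^256 ≡ 660^2 = 435600 ≡ 670 (mod 713)
12^512 ≡ 670^2 = 448900 ≡ 423 (mod 713)
712 = 512 + 128 + 64 + 8 in binary powers of 2.
So 12^712 ≡ 423 · 660 · 648 · 629 ≡ 100 (mod 713).
Since 100 ≠ 1, base 12 is a Fermat witness: 713 is composite.

100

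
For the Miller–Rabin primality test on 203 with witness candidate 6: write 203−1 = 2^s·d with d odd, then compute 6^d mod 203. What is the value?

203 − 1 = 202 = 2^1 · 101, so d = 101.
6^1 ≡ 6 (mod 203)
6^2 ≡ 6^2 = 36 ≡ 36 (mod 203)
6^4 ≡ 36^2 = 1296 ≡ 78 (mod 203)
6^8 ≡ 78^2 = 6084 ≡ 197 (mod 203)
6^16 ≡ 197^2 = 38809 ≡ 36 (mod 203)
6^32 ≡ 36^2 = 1296 ≡ 78 (mod 203)
6^64 ≡ 78^2 = 6084 ≡ 197 (mod 203)
101 = 64 + 32 + 4 + 1 in binary powers of 2.
So 6^101 ≡ 197 · 78 · 78 · 6 ≡ 13 (mod 203).
Squaring chain: 13; never reaches −1, so base 6 is a Miller–Rabin witness that 203 is composite.

13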